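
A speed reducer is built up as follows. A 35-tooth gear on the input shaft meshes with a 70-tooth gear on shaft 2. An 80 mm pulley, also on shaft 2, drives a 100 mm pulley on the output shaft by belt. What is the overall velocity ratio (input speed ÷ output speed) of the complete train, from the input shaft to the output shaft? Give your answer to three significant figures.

Each stage contributes driven/driver: gear mesh 70/35 = 2, belt 100/80 = 1.25.
Overall: 2 × 1.25 = 2.5.

2.50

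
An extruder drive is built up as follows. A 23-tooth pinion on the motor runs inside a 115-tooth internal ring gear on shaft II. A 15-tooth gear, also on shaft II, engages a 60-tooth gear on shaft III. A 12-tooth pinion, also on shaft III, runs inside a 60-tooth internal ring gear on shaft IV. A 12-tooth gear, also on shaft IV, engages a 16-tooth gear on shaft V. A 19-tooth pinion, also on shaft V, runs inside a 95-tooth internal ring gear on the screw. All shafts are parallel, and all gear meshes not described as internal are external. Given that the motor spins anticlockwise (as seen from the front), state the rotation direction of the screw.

the motor → shaft II: internal mesh, same direction → CCW.
shaft II → shaft III: external mesh, 1 reversal → CW.
shaft III → shaft IV: internal mesh, same direction → CW.
shaft IV → shaft V: external mesh, 1 reversal → CCW.
shaft V → the screw: internal mesh, same direction → CCW.
2 reversals in total — an even number — so the screw turns the same way as the motor.

anticlockwise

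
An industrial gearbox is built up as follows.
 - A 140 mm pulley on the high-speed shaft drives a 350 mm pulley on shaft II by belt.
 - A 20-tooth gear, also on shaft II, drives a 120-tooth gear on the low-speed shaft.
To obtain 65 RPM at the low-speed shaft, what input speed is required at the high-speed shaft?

975 RPM

Overall ratio R = 2.5 × 6 = 15.
Required input speed = output speed × R = 65 × 15 = 975 RPM.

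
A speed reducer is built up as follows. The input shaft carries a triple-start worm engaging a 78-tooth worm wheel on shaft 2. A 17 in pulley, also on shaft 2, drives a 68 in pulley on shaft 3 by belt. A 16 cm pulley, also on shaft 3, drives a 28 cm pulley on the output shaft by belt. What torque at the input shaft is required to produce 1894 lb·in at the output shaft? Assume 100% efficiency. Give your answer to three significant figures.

Overall ratio R = 26 × 4 × 1.75 = 182.
Input torque = output torque / R = 1894 / 182 = 10.407 lb·in.

10.4 lb·in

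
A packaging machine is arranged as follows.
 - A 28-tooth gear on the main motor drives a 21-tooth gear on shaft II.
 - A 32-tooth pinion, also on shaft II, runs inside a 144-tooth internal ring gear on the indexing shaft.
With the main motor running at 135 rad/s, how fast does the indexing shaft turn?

the main motor → shaft II (gear mesh, 21/28): 135 ÷ 0.75 = 180 rad/s
shaft II → the indexing shaft (internal gear, 144/32): 180 ÷ 4.5 = 40 rad/s

40 rad/s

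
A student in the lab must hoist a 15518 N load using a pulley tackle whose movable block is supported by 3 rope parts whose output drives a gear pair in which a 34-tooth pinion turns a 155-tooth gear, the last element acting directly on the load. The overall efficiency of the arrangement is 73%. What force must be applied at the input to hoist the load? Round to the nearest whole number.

Block-and-tackle MA = number of supporting rope parts = 3.
Gear pair MA = 155/34 = 4.5588.
Combined ideal MA = 3 × 4.5588 = 13.676.
Actual MA = 13.676 × 0.73 = 9.9838.
Effort = load / actual MA = 15518 / 9.9838 = 1554.3 N.

1554 N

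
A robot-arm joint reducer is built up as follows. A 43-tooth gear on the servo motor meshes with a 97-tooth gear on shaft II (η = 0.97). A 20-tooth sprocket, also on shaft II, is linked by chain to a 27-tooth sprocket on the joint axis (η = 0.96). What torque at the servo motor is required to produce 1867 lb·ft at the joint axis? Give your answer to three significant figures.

Overall ratio R = 2.2558 × 1.35 = 3.0453; overall efficiency η = 0.97 × 0.96 = 0.9312.
Input torque = output torque / (R × η) = 1867 / (3.0453 × 0.9312) = 658.36 lb·ft.

658 lb·ft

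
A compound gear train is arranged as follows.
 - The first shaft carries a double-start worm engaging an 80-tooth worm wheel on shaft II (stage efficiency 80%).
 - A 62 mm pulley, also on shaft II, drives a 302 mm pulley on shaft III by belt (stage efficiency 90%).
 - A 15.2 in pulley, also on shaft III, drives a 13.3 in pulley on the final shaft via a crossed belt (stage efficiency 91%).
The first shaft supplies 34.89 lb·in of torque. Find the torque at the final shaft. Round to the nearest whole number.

3897 lb·in

Worm: ratio = 80/2 = 40; torque at shaft II = 34.89 × 40 × 0.80 = 1116.5 lb·in.
Belt: ratio = 302/62 = 4.871; torque at shaft III = 1116.5 × 4.871 × 0.90 = 4894.5 lb·in.
Belt: ratio = 13.3/15.2 = 0.875; torque at the final shaft = 4894.5 × 0.875 × 0.91 = 3897.2 lb·in.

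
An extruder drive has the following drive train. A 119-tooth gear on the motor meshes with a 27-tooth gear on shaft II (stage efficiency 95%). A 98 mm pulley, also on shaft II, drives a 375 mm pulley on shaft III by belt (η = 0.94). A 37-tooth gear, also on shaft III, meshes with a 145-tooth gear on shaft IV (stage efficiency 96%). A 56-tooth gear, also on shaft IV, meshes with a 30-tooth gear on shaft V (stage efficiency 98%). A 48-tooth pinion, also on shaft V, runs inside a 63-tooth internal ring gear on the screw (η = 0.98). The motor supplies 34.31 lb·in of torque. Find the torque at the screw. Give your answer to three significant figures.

After the gear mesh (27/119): 34.31 × 0.22689 × 0.95 = 7.3954 lb·in
After the belt (375/98): 7.3954 × 3.8265 × 0.94 = 26.601 lb·in
After the gear mesh (145/37): 26.601 × 3.9189 × 0.96 = 100.08 lb·in
After the gear mesh (30/56): 100.08 × 0.53571 × 0.98 = 52.54 lb·in
After the internal gear (63/48): 52.54 × 1.3125 × 0.98 = 67.58 lb·in

67.6 lb·in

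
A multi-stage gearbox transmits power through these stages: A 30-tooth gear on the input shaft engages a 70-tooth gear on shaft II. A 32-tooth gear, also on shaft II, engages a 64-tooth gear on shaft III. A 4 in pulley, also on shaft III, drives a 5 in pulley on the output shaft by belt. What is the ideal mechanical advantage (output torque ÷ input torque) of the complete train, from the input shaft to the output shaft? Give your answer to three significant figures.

Each stage contributes driven/driver: gear mesh 70/30 = 2.3333, gear mesh 64/32 = 2, belt 5/4 = 1.25.
Overall: 2.3333 × 2 × 1.25 = 5.8333.

5.83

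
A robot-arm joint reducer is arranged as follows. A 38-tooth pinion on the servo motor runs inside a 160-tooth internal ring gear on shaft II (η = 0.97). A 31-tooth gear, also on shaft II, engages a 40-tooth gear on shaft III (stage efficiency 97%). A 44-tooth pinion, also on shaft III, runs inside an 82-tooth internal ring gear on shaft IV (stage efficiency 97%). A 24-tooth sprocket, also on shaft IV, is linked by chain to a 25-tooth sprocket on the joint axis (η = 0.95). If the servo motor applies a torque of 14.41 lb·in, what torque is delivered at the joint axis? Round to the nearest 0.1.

131.8 lb·in

internal gear 160/38 = 4.2105 → τ = 14.41·4.2105·0.97 = 58.853 lb·in
gear mesh 40/31 = 1.2903 → τ = 58.853·1.2903·0.97 = 73.662 lb·in
internal gear 82/44 = 1.8636 → τ = 73.662·1.8636·0.97 = 133.16 lb·in
chain 25/24 = 1.0417 → τ = 133.16·1.0417·0.95 = 131.77 lb·in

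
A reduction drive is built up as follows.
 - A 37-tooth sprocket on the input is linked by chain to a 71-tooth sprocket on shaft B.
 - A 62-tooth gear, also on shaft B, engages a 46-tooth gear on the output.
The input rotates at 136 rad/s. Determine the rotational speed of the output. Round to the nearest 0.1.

Chain: ratio = 71/37 = 1.9189, so shaft B turns at 136 / 1.9189 = 70.873 rad/s.
Gear mesh: ratio = 46/62 = 0.74194, so the output turns at 70.873 / 0.74194 = 95.525 rad/s.

95.5 rad/s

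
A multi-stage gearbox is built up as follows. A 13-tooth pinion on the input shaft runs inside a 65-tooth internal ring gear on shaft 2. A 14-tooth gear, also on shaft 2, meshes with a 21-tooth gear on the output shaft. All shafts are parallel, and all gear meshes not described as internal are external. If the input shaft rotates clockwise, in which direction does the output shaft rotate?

counterclockwise

the input shaft → shaft 2: internal mesh, same direction → CW.
shaft 2 → the output shaft: external mesh, 1 reversal → CCW.
1 reversal in total — an odd number — so the output shaft turns opposite to the input shaft.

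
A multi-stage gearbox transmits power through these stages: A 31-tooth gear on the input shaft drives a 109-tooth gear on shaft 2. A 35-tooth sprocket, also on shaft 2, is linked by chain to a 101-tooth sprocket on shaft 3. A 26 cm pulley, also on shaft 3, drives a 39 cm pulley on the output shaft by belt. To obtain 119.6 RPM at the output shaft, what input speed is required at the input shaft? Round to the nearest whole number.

1820 RPM

Overall ratio R = 3.5161 × 2.8857 × 1.5 = 15.22.
Required input speed = output speed × R = 119.6 × 15.22 = 1820.3 RPM.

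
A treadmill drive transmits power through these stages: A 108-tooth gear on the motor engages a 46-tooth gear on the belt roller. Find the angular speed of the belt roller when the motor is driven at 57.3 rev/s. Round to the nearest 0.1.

Gear mesh: ratio = 46/108 = 0.42593, so the belt roller turns at 57.3 / 0.42593 = 134.53 rev/s.

134.5 rev/s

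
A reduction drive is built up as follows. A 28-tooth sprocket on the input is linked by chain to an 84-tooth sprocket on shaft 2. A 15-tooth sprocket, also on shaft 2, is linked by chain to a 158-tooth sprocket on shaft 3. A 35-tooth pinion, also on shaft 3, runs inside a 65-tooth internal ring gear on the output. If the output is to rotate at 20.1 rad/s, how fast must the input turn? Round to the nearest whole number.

Overall ratio R = 3 × 10.533 × 1.8571 = 58.686.
Required input speed = output speed × R = 20.1 × 58.686 = 1179.6 rad/s.

1180 rad/s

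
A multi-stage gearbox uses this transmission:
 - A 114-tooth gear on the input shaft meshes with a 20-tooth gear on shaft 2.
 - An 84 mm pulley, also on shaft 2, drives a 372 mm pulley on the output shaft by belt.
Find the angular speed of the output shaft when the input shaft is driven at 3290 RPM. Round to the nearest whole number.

4235 RPM

gear mesh 20/114 = 0.17544 → 3290/0.17544 = 18753 RPM
belt 372/84 = 4.4286 → 18753/4.4286 = 4234.5 RPM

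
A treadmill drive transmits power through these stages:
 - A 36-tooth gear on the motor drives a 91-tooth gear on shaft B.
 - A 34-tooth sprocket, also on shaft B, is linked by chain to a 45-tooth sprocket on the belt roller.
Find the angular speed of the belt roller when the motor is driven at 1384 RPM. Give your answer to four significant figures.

Gear mesh: ratio = 91/36 = 2.5278, so shaft B turns at 1384 / 2.5278 = 547.52 RPM.
Chain: ratio = 45/34 = 1.3235, so the belt roller turns at 547.52 / 1.3235 = 413.68 RPM.

413.7 RPM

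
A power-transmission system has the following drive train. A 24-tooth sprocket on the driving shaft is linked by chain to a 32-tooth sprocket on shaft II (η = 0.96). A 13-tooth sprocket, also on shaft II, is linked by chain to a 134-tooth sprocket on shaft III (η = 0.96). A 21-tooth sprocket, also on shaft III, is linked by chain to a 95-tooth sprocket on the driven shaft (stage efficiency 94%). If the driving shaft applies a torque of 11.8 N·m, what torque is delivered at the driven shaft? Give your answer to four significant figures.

635.6 N·m

After the chain (32/24): 11.8 × 1.3333 × 0.96 = 15.104 N·m
After the chain (134/13): 15.104 × 10.308 × 0.96 = 149.46 N·m
After the chain (95/21): 149.46 × 4.5238 × 0.94 = 635.56 N·m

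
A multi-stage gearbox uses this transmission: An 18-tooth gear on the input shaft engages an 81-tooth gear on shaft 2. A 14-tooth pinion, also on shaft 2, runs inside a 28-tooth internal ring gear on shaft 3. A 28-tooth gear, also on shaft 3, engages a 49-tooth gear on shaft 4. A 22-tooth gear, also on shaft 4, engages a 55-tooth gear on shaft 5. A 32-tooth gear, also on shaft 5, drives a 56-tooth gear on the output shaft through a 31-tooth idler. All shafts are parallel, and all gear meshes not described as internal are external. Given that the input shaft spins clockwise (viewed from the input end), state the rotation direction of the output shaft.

the input shaft → shaft 2: external mesh, 1 reversal → CCW.
shaft 2 → shaft 3: internal mesh, same direction → CCW.
shaft 3 → shaft 4: external mesh, 1 reversal → CW.
shaft 4 → shaft 5: external mesh, 1 reversal → CCW.
shaft 5 → the output shaft: driver → idler → driven is 2 external meshes, 2 reversals → CCW.
5 reversals in total — an odd number — so the output shaft turns opposite to the input shaft.

counterclockwise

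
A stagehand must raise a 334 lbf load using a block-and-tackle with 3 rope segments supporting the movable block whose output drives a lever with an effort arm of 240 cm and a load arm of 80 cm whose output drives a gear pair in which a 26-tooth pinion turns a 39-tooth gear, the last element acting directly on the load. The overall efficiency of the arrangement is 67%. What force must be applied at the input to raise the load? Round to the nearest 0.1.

36.9 lbf

Block-and-tackle MA = number of supporting rope parts = 3.
Lever MA = effort arm / load arm = 240/80 = 3.
Gear pair MA = 39/26 = 1.5.
Combined ideal MA = 3 × 3 × 1.5 = 13.5.
Actual MA = 13.5 × 0.67 = 9.045.
Effort = load / actual MA = 334 / 9.045 = 36.926 lbf.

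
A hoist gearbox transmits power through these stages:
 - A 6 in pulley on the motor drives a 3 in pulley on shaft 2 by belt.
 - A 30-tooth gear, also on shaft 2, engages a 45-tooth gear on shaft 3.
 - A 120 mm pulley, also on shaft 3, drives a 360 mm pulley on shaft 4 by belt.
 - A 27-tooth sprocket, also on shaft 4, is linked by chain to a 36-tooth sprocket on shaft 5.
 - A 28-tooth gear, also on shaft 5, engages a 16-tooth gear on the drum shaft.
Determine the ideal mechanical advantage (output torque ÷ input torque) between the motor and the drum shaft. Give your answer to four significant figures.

1.714

Each stage contributes driven/driver: belt 3/6 = 0.5, gear mesh 45/30 = 1.5, belt 360/120 = 3, chain 36/27 = 1.3333, gear mesh 16/28 = 0.57143.
Overall: 0.5 × 1.5 × 3 × 1.3333 × 0.57143 = 1.7143.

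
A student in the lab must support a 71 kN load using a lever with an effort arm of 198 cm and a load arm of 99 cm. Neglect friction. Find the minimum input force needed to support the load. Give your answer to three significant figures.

35.5 kN

Lever MA = effort arm / load arm = 198/99 = 2.
Effort = load / MA = 71 / 2 = 35.5 kN.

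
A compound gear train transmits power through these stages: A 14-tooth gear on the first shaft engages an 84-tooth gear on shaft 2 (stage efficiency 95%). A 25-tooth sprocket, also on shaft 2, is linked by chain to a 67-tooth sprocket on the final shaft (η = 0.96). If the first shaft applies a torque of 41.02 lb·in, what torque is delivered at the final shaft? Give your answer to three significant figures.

gear mesh 84/14 = 6 → τ = 41.02·6·0.95 = 233.81 lb·in
chain 67/25 = 2.68 → τ = 233.81·2.68·0.96 = 601.56 lb·in

602 lb·in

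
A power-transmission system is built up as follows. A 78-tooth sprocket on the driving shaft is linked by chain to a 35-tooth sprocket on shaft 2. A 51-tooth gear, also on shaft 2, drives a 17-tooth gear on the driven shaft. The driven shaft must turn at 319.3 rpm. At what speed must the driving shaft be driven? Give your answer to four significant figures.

Overall ratio R = 0.44872 × 0.33333 = 0.14957.
Required input speed = output speed × R = 319.3 × 0.14957 = 47.759 rpm.

47.76 rpm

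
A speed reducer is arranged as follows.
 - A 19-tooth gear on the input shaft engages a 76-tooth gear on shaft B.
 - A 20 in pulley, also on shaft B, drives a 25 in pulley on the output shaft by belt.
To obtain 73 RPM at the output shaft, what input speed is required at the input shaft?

Overall ratio R = 4 × 1.25 = 5.
Required input speed = output speed × R = 73 × 5 = 365 RPM.

365 RPM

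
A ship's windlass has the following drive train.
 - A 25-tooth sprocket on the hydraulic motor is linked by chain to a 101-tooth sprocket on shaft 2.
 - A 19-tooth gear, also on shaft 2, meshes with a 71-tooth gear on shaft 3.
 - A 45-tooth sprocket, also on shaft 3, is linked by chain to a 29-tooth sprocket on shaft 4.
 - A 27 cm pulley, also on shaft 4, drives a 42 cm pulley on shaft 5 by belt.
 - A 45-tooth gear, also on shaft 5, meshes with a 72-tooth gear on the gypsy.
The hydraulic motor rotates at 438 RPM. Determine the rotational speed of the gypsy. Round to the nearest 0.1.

18.1 RPM

chain 101/25 = 4.04 → 438/4.04 = 108.42 RPM
gear mesh 71/19 = 3.7368 → 108.42/3.7368 = 29.013 RPM
chain 29/45 = 0.64444 → 29.013/0.64444 = 45.02 RPM
belt 42/27 = 1.5556 → 45.02/1.5556 = 28.941 RPM
gear mesh 72/45 = 1.6 → 28.941/1.6 = 18.088 RPM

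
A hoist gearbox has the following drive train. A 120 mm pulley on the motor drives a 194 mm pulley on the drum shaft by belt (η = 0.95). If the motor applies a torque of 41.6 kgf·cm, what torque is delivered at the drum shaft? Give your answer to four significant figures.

After the belt (194/120): 41.6 × 1.6167 × 0.95 = 63.891 kgf·cm

63.89 kgf·cm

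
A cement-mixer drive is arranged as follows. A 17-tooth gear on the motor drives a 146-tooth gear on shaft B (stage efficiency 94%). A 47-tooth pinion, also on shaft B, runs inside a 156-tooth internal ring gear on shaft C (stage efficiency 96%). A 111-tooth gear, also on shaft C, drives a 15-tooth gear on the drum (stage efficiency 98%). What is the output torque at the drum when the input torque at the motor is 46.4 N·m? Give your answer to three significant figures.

Gear mesh: ratio = 146/17 = 8.5882; torque at shaft B = 46.4 × 8.5882 × 0.94 = 374.58 N·m.
Internal gear: ratio = 156/47 = 3.3191; torque at shaft C = 374.58 × 3.3191 × 0.96 = 1193.6 N·m.
Gear mesh: ratio = 15/111 = 0.13514; torque at the drum = 1193.6 × 0.13514 × 0.98 = 158.07 N·m.

158 N·m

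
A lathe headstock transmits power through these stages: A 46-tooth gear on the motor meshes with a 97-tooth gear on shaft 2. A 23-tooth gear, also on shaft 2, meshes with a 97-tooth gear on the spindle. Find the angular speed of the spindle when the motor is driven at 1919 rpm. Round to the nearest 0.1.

Gear mesh: ratio = 97/46 = 2.1087, so shaft 2 turns at 1919 / 2.1087 = 910.04 rpm.
Gear mesh: ratio = 97/23 = 4.2174, so the spindle turns at 910.04 / 4.2174 = 215.78 rpm.

215.8 rpm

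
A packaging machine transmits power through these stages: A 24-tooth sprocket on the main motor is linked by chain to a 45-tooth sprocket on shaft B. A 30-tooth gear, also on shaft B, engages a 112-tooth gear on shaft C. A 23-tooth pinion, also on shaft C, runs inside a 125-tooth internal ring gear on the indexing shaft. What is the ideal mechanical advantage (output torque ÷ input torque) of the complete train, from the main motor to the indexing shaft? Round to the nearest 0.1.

38.0

Each stage contributes driven/driver: chain 45/24 = 1.875, gear mesh 112/30 = 3.7333, internal gear 125/23 = 5.4348.
Overall: 1.875 × 3.7333 × 5.4348 = 38.043.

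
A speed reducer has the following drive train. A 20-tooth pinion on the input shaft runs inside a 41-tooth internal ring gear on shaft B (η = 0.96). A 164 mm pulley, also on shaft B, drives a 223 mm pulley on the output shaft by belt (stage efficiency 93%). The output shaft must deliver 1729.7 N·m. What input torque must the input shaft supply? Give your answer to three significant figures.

Overall ratio R = 2.05 × 1.3598 = 2.7875; overall efficiency η = 0.96 × 0.93 = 0.8928.
Input torque = output torque / (R × η) = 1729.7 / (2.7875 × 0.8928) = 695.03 N·m.

695 N·m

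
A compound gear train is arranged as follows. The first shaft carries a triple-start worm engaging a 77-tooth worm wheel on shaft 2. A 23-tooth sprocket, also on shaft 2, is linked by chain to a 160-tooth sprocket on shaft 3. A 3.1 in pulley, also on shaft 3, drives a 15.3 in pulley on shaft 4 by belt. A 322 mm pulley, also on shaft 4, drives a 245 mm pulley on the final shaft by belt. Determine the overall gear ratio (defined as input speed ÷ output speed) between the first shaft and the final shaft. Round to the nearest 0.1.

Each stage contributes driven/driver: worm 77/3 = 25.667, chain 160/23 = 6.9565, belt 15.3/3.1 = 4.9355, belt 245/322 = 0.76087.
Overall: 25.667 × 6.9565 × 4.9355 × 0.76087 = 670.5.

670.5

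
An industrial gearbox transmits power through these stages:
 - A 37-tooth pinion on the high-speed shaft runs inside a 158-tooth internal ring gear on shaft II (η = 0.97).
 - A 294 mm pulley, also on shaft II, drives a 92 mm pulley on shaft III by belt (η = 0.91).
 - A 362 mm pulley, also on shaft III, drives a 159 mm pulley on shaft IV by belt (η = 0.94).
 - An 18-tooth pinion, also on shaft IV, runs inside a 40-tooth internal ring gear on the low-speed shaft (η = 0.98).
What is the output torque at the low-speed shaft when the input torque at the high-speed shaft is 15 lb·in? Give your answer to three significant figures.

15.9 lb·in

Internal gear: ratio = 158/37 = 4.2703; torque at shaft II = 15 × 4.2703 × 0.97 = 62.132 lb·in.
Belt: ratio = 92/294 = 0.31293; torque at shaft III = 62.132 × 0.31293 × 0.91 = 17.693 lb·in.
Belt: ratio = 159/362 = 0.43923; torque at shaft IV = 17.693 × 0.43923 × 0.94 = 7.3049 lb·in.
Internal gear: ratio = 40/18 = 2.2222; torque at the low-speed shaft = 7.3049 × 2.2222 × 0.98 = 15.909 lb·in.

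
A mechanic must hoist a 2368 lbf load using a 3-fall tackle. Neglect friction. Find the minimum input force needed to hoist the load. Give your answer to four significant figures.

789.3 lbf

Block-and-tackle MA = number of supporting rope parts = 3.
Effort = load / MA = 2368 / 3 = 789.33 lbf.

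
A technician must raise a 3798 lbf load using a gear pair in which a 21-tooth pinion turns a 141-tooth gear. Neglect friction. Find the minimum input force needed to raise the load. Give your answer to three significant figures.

Gear pair MA = 141/21 = 6.7143.
Effort = load / MA = 3798 / 6.7143 = 565.66 lbf.

566 lbf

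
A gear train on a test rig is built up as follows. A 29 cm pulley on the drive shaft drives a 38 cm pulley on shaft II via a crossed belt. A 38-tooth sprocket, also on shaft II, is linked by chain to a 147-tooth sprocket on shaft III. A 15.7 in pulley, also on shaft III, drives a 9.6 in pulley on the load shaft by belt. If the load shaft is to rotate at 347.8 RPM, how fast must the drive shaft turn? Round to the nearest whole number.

1078 RPM

Overall ratio R = 1.3103 × 3.8684 × 0.61146 = 3.0995.
Required input speed = output speed × R = 347.8 × 3.0995 = 1078 RPM.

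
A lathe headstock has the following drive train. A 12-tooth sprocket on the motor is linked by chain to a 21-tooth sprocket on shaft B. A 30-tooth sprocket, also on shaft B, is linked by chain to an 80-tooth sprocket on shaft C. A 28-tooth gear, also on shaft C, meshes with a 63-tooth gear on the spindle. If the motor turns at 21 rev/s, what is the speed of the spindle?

2 rev/s

chain 21/12 = 1.75 → 21/1.75 = 12 rev/s
chain 80/30 = 2.6667 → 12/2.6667 = 4.5 rev/s
gear mesh 63/28 = 2.25 → 4.5/2.25 = 2 rev/s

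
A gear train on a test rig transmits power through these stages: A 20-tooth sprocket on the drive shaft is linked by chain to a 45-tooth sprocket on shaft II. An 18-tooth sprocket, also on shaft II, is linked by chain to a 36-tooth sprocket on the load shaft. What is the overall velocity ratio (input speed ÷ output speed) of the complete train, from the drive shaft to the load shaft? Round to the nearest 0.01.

Each stage contributes driven/driver: chain 45/20 = 2.25, chain 36/18 = 2.
Overall: 2.25 × 2 = 4.5.

4.50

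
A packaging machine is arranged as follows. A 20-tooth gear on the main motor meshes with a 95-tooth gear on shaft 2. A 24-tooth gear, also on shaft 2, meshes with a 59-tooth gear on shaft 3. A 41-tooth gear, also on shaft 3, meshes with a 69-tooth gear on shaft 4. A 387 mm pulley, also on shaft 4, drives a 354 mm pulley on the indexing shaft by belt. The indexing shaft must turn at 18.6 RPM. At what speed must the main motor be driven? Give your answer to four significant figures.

Overall ratio R = 4.75 × 2.4583 × 1.6829 × 0.91473 = 17.976.
Required input speed = output speed × R = 18.6 × 17.976 = 334.35 RPM.

334.4 RPM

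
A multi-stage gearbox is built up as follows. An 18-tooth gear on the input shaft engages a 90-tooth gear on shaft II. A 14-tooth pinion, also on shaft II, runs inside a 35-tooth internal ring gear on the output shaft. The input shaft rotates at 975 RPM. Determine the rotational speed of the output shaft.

gear mesh 90/18 = 5 → 975/5 = 195 RPM
internal gear 35/14 = 2.5 → 195/2.5 = 78 RPM

78 RPM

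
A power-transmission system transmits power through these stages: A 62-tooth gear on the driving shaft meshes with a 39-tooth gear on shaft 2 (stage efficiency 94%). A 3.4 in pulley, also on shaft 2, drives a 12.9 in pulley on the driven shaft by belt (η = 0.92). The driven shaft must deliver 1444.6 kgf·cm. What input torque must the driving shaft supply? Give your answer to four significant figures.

Overall ratio R = 0.62903 × 3.7941 = 2.3866; overall efficiency η = 0.94 × 0.92 = 0.8648.
Input torque = output torque / (R × η) = 1444.6 / (2.3866 × 0.8648) = 699.92 kgf·cm.

699.9 kgf·cm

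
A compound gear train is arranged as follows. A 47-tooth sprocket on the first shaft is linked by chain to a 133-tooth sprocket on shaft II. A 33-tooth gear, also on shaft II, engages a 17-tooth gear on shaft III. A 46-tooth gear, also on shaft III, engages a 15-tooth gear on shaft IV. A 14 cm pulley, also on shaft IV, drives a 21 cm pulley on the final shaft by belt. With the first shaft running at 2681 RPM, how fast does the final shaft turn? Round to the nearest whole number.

3760 RPM

chain 133/47 = 2.8298 → 2681/2.8298 = 947.42 RPM
gear mesh 17/33 = 0.51515 → 947.42/0.51515 = 1839.1 RPM
gear mesh 15/46 = 0.32609 → 1839.1/0.32609 = 5639.9 RPM
belt 21/14 = 1.5 → 5639.9/1.5 = 3760 RPM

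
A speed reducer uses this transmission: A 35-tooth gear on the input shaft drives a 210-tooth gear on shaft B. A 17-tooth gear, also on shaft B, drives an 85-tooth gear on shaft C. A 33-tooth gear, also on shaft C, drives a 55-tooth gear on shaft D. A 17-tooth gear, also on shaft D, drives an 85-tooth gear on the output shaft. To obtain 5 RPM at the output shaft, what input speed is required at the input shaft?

Overall ratio R = 6 × 5 × 1.6667 × 5 = 250.
Required input speed = output speed × R = 5 × 250 = 1250 RPM.

1250 RPM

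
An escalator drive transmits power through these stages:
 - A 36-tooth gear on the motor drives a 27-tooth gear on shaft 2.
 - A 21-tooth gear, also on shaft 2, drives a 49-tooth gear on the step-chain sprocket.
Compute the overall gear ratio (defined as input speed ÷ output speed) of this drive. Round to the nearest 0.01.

Each stage contributes driven/driver: gear mesh 27/36 = 0.75, gear mesh 49/21 = 2.3333.
Overall: 0.75 × 2.3333 = 1.75.

1.75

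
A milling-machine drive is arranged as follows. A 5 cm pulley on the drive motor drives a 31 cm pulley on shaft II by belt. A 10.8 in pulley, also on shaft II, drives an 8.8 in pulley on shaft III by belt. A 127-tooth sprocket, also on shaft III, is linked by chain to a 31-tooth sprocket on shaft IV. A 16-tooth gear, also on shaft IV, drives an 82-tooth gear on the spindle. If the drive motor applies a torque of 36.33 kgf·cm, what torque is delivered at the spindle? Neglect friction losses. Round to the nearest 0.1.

229.6 kgf·cm

Belt: ratio = 31/5 = 6.2; torque at shaft II = 36.33 × 6.2 = 225.25 kgf·cm.
Belt: ratio = 8.8/10.8 = 0.81481; torque at shaft III = 225.25 × 0.81481 = 183.53 kgf·cm.
Chain: ratio = 31/127 = 0.24409; torque at shaft IV = 183.53 × 0.24409 = 44.8 kgf·cm.
Gear mesh: ratio = 82/16 = 5.125; torque at the spindle = 44.8 × 5.125 = 229.6 kgf·cm.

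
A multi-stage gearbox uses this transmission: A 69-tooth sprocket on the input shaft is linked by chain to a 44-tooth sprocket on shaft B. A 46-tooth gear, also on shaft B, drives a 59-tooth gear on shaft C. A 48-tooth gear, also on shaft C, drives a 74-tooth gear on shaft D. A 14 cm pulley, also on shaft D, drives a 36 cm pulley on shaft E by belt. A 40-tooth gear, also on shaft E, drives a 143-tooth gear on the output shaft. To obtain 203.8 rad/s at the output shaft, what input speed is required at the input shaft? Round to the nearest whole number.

Overall ratio R = 0.63768 × 1.2826 × 1.5417 × 2.5714 × 3.575 = 11.591.
Required input speed = output speed × R = 203.8 × 11.591 = 2362.3 rad/s.

2362 rad/s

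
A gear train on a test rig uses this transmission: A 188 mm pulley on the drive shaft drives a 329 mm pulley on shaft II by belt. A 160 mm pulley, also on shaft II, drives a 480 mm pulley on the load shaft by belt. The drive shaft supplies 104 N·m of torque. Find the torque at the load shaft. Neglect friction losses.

belt 329/188 = 1.75 → τ = 104·1.75 = 182 N·m
belt 480/160 = 3 → τ = 182·3 = 546 N·m

546 N·m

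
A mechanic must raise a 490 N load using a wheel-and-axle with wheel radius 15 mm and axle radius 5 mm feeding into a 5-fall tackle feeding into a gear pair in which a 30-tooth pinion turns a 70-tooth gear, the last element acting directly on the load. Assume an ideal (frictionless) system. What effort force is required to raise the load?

14 N

Wheel-and-axle MA = R/r = 15/5 = 3.
Block-and-tackle MA = number of supporting rope parts = 5.
Gear pair MA = 70/30 = 2.3333.
Combined ideal MA = 3 × 5 × 2.3333 = 35.
Effort = load / MA = 490 / 35 = 14 N.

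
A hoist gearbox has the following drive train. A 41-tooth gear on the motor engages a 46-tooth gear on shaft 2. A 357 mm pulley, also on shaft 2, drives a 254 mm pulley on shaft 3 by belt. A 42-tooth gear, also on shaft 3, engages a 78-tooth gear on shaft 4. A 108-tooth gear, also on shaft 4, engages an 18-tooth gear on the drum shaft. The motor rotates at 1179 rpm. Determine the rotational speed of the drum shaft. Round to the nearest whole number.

the motor → shaft 2 (gear mesh, 46/41): 1179 ÷ 1.122 = 1050.8 rpm
shaft 2 → shaft 3 (belt, 254/357): 1050.8 ÷ 0.71148 = 1477 rpm
shaft 3 → shaft 4 (gear mesh, 78/42): 1477 ÷ 1.8571 = 795.3 rpm
shaft 4 → the drum shaft (gear mesh, 18/108): 795.3 ÷ 0.16667 = 4771.8 rpm

4772 rpm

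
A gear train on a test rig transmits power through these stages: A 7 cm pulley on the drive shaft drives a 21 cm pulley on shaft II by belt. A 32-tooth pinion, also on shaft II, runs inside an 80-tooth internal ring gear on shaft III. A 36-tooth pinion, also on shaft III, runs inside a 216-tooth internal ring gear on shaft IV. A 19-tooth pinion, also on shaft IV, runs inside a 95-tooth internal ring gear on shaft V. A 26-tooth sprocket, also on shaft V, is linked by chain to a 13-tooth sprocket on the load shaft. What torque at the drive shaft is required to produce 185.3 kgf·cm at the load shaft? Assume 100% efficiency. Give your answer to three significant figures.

1.65 kgf·cm

Overall ratio R = 3 × 2.5 × 6 × 5 × 0.5 = 112.5.
Input torque = output torque / R = 185.3 / 112.5 = 1.6471 kgf·cm.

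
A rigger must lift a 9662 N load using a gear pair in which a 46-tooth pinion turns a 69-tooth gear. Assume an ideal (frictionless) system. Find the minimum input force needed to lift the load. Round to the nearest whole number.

Gear pair MA = 69/46 = 1.5.
Effort = load / MA = 9662 / 1.5 = 6441.3 N.

6441 N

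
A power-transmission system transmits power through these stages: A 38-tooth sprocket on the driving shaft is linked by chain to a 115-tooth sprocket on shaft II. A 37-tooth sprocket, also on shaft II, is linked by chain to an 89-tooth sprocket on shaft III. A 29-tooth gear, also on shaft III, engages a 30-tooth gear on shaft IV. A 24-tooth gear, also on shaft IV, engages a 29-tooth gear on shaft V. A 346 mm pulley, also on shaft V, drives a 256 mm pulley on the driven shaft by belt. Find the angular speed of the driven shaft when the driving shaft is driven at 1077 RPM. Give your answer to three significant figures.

160 RPM

chain 115/38 = 3.0263 → 1077/3.0263 = 355.88 RPM
chain 89/37 = 2.4054 → 355.88/2.4054 = 147.95 RPM
gear mesh 30/29 = 1.0345 → 147.95/1.0345 = 143.02 RPM
gear mesh 29/24 = 1.2083 → 143.02/1.2083 = 118.36 RPM
belt 256/346 = 0.73988 → 118.36/0.73988 = 159.97 RPM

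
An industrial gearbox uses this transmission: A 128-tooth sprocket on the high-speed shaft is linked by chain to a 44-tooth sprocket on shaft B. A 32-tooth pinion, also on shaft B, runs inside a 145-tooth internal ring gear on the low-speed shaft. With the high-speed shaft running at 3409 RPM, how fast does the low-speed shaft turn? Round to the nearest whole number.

2189 RPM

Chain: ratio = 44/128 = 0.34375, so shaft B turns at 3409 / 0.34375 = 9917.1 RPM.
Internal gear: ratio = 145/32 = 4.5312, so the low-speed shaft turns at 9917.1 / 4.5312 = 2188.6 RPM.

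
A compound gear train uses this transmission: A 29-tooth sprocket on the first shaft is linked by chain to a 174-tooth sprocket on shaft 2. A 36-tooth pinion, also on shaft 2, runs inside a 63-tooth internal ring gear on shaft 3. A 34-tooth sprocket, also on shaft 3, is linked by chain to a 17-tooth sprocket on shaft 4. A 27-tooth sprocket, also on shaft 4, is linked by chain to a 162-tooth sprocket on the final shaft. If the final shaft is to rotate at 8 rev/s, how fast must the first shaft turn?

252 rev/s

Overall ratio R = 6 × 1.75 × 0.5 × 6 = 31.5.
Required input speed = output speed × R = 8 × 31.5 = 252 rev/s.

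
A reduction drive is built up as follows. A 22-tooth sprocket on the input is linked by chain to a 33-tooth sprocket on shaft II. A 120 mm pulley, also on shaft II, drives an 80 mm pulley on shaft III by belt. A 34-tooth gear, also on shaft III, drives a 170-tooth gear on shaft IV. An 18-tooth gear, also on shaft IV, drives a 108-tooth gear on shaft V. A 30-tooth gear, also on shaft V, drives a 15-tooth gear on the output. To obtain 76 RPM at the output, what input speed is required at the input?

1140 RPM

Overall ratio R = 1.5 × 0.66667 × 5 × 6 × 0.5 = 15.
Required input speed = output speed × R = 76 × 15 = 1140 RPM.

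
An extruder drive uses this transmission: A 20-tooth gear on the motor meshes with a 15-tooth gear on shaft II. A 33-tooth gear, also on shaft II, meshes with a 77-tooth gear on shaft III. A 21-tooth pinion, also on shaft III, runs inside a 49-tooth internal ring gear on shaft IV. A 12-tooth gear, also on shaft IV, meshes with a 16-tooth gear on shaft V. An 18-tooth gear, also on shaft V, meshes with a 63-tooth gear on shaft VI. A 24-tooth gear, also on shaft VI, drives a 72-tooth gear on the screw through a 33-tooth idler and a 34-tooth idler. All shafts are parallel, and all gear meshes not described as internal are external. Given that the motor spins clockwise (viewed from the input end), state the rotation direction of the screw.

the motor → shaft II: external mesh, 1 reversal → CCW.
shaft II → shaft III: external mesh, 1 reversal → CW.
shaft III → shaft IV: internal mesh, same direction → CW.
shaft IV → shaft V: external mesh, 1 reversal → CCW.
shaft V → shaft VI: external mesh, 1 reversal → CW.
shaft VI → the screw: driver → idler → idler → driven is 3 external meshes, 3 reversals → CCW.
7 reversals in total — an odd number — so the screw turns opposite to the motor.

anticlockwise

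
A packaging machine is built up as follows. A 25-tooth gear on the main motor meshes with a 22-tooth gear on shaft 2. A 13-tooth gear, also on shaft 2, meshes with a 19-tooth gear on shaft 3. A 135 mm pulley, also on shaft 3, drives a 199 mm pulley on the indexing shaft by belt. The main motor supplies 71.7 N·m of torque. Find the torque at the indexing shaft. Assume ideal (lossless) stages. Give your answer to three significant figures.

gear mesh 22/25 = 0.88 → τ = 71.7·0.88 = 63.096 N·m
gear mesh 19/13 = 1.4615 → τ = 63.096·1.4615 = 92.217 N·m
belt 199/135 = 1.4741 → τ = 92.217·1.4741 = 135.94 N·m

136 N·m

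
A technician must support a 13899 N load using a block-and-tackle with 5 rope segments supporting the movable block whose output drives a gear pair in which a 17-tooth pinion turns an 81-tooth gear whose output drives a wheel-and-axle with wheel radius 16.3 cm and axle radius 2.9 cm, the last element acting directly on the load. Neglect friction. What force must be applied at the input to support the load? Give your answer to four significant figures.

103.8 N

Block-and-tackle MA = number of supporting rope parts = 5.
Gear pair MA = 81/17 = 4.7647.
Wheel-and-axle MA = R/r = 16.3/2.9 = 5.6207.
Combined ideal MA = 5 × 4.7647 × 5.6207 = 133.9.
Effort = load / MA = 13899 / 133.9 = 103.8 N.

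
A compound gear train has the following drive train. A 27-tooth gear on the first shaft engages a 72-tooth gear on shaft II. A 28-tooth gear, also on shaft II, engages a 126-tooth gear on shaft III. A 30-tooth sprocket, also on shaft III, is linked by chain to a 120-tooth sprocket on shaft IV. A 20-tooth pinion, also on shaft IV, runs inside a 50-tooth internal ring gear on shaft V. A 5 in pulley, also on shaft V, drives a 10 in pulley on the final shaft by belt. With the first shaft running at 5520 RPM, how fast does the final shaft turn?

23 RPM

the first shaft → shaft II (gear mesh, 72/27): 5520 ÷ 2.6667 = 2070 RPM
shaft II → shaft III (gear mesh, 126/28): 2070 ÷ 4.5 = 460 RPM
shaft III → shaft IV (chain, 120/30): 460 ÷ 4 = 115 RPM
shaft IV → shaft V (internal gear, 50/20): 115 ÷ 2.5 = 46 RPM
shaft V → the final shaft (belt, 10/5): 46 ÷ 2 = 23 RPM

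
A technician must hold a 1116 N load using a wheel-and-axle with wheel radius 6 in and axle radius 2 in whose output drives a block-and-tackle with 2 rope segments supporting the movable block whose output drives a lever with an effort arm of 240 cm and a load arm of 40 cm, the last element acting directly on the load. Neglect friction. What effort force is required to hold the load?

31 N

Wheel-and-axle MA = R/r = 6/2 = 3.
Block-and-tackle MA = number of supporting rope parts = 2.
Lever MA = effort arm / load arm = 240/40 = 6.
Combined ideal MA = 3 × 2 × 6 = 36.
Effort = load / MA = 1116 / 36 = 31 N.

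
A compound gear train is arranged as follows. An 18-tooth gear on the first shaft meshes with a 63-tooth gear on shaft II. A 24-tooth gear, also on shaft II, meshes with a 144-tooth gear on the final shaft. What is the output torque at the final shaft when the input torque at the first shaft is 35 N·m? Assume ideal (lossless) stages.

After the gear mesh (63/18): 35 × 3.5 = 122.5 N·m
After the gear mesh (144/24): 122.5 × 6 = 735 N·m

735 N·m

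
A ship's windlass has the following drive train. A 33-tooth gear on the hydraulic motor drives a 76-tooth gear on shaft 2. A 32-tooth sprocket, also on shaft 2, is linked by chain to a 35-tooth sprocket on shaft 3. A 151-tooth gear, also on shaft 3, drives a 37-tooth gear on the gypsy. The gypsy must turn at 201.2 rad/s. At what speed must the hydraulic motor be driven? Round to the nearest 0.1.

Overall ratio R = 2.303 × 1.0938 × 0.24503 = 0.61722.
Required input speed = output speed × R = 201.2 × 0.61722 = 124.19 rad/s.

124.2 rad/s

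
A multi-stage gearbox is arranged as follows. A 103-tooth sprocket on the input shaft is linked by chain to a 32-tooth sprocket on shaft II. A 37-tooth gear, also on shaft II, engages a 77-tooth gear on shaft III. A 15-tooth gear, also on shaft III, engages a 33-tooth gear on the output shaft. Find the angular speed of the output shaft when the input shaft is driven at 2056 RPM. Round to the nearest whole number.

Chain: ratio = 32/103 = 0.31068, so shaft II turns at 2056 / 0.31068 = 6617.8 RPM.
Gear mesh: ratio = 77/37 = 2.0811, so shaft III turns at 6617.8 / 2.0811 = 3180 RPM.
Gear mesh: ratio = 33/15 = 2.2, so the output shaft turns at 3180 / 2.2 = 1445.4 RPM.

1445 RPM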